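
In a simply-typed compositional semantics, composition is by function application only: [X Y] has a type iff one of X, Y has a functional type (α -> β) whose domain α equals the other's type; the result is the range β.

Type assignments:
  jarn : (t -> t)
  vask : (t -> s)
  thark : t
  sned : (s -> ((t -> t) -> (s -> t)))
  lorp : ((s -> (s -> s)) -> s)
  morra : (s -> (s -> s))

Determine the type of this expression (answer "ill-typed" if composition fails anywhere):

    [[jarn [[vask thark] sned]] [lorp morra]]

t

[vask thark]: functor vask : (t -> s), argument thark : t; result s.
[[vask thark] sned]: functor sned : (s -> ((t -> t) -> (s -> t))), argument [vask thark] : s; result ((t -> t) -> (s -> t)).
[jarn [[vask thark] sned]]: functor [[vask thark] sned] : ((t -> t) -> (s -> t)), argument jarn : (t -> t); result (s -> t).
[lorp morra]: functor lorp : ((s -> (s -> s)) -> s), argument morra : (s -> (s -> s)); result s.
[[jarn [[vask thark] sned]] [lorp morra]]: functor [jarn [[vask thark] sned]] : (s -> t), argument [lorp morra] : s; result t.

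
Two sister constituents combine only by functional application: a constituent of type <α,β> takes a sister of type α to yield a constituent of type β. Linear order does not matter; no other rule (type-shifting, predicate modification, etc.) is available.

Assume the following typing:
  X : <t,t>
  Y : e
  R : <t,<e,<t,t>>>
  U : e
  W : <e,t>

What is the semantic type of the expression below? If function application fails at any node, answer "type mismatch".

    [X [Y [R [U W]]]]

type mismatch

[U W]: W is <e,t>, U is e; result t.
[R [U W]]: R is <t,<e,<t,t>>>, [U W] is t; result <e,<t,t>>.
[Y [R [U W]]]: [R [U W]] is <e,<t,t>>, Y is e; result <t,t>.
[X [Y [R [U W]]]]: <t,t> and <t,t> cannot combine by function application — type clash.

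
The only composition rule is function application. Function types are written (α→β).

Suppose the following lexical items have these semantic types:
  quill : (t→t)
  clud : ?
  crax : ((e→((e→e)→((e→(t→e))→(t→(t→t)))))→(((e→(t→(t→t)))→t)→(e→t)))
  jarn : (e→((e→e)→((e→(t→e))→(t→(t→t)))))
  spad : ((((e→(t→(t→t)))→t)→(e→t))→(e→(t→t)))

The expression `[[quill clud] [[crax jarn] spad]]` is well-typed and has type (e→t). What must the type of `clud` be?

[[quill clud] [[crax jarn] spad]] must have type (e→t). The sister [[crax jarn] spad] has type (e→(t→t)); that is not a function onto (e→t), so [quill clud] must be the functor, of type ((e→(t→t))→(e→t)).
[quill clud] must have type ((e→(t→t))→(e→t)). The sister quill has type (t→t); that is not a function onto ((e→(t→t))→(e→t)), so clud must be the functor, of type ((t→t)→((e→(t→t))→(e→t))).

((t→t)→((e→(t→t))→(e→t)))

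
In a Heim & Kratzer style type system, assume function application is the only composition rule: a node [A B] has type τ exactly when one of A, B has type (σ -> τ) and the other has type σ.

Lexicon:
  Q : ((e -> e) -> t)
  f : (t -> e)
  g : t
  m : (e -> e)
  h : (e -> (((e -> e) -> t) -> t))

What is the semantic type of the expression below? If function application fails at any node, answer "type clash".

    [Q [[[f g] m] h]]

[f g]: (t -> e) applied to t yields e.
[[f g] m]: (e -> e) applied to e yields e.
[[[f g] m] h]: (e -> (((e -> e) -> t) -> t)) applied to e yields (((e -> e) -> t) -> t).
[Q [[[f g] m] h]]: (((e -> e) -> t) -> t) applied to ((e -> e) -> t) yields t.

t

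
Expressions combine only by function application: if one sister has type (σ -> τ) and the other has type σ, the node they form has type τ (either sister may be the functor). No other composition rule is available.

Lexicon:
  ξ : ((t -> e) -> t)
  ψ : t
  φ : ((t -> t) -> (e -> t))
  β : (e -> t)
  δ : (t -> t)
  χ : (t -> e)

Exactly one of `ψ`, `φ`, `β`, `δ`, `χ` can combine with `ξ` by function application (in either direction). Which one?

χ

ψ : t — ξ needs (t -> e); ψ needs nothing (atomic); neither fits.
φ : ((t -> t) -> (e -> t)) — ξ needs (t -> e); φ needs (t -> t); neither fits.
β : (e -> t) — ξ needs (t -> e); β needs e; neither fits.
δ : (t -> t) — ξ needs (t -> e); δ needs t; neither fits.
χ — combines: ξ : ((t -> e) -> t) takes χ : (t -> e) as argument, giving t.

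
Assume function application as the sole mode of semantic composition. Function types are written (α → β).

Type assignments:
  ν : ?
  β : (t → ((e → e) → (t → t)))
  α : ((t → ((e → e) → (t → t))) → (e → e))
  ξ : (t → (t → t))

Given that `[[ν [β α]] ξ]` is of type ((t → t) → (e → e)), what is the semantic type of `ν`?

((e → e) → ((t → (t → t)) → ((t → t) → (e → e))))

For [[ν [β α]] ξ] to have type ((t → t) → (e → e)) with ξ of type (t → (t → t)), [ν [β α]] must be the function: [ν [β α]] : ((t → (t → t)) → ((t → t) → (e → e))).
For [ν [β α]] to have type ((t → (t → t)) → ((t → t) → (e → e))) with [β α] of type (e → e), ν must be the function: ν : ((e → e) → ((t → (t → t)) → ((t → t) → (e → e)))).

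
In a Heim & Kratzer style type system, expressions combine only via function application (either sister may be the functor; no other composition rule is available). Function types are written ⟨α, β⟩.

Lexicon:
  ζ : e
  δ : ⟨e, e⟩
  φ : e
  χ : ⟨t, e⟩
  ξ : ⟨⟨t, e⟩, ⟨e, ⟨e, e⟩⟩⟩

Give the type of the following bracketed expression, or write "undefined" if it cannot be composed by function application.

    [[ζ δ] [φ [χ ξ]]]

e

[ζ δ]: functor δ : ⟨e, e⟩, argument ζ : e; result e.
[χ ξ]: functor ξ : ⟨⟨t, e⟩, ⟨e, ⟨e, e⟩⟩⟩, argument χ : ⟨t, e⟩; result ⟨e, ⟨e, e⟩⟩.
[φ [χ ξ]]: functor [χ ξ] : ⟨e, ⟨e, e⟩⟩, argument φ : e; result ⟨e, e⟩.
[[ζ δ] [φ [χ ξ]]]: functor [φ [χ ξ]] : ⟨e, e⟩, argument [ζ δ] : e; result e.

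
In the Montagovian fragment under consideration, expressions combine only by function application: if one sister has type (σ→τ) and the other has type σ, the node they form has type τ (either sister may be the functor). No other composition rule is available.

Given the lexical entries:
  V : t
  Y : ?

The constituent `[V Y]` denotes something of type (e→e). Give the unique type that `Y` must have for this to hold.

(t→(e→e))

[V Y] must have type (e→e). The sister V has type t; that is not a function onto (e→e), so Y must be the functor, of type (t→(e→e)).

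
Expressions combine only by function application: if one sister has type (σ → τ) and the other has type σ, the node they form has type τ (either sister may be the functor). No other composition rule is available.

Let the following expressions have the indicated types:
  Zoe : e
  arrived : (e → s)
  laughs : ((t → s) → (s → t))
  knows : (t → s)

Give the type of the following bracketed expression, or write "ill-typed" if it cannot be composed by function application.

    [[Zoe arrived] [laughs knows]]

t

[Zoe arrived]: functor arrived : (e → s), argument Zoe : e; result s.
[laughs knows]: functor laughs : ((t → s) → (s → t)), argument knows : (t → s); result (s → t).
[[Zoe arrived] [laughs knows]]: functor [laughs knows] : (s → t), argument [Zoe arrived] : s; result t.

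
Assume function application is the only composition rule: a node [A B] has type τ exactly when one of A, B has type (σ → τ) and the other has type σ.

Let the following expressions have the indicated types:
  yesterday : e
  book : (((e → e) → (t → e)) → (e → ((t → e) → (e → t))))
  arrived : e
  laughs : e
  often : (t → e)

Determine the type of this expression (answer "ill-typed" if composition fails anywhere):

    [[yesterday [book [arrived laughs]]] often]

At [arrived laughs]: neither e nor e can take the other as argument; the node is ill-typed.

ill-typed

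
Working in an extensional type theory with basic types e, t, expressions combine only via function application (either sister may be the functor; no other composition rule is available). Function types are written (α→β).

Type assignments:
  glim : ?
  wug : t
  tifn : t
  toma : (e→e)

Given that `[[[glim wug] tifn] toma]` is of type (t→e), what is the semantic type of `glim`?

For [[[glim wug] tifn] toma] to have type (t→e) with toma of type (e→e), [[glim wug] tifn] must be the function: [[glim wug] tifn] : ((e→e)→(t→e)).
For [[glim wug] tifn] to have type ((e→e)→(t→e)) with tifn of type t, [glim wug] must be the function: [glim wug] : (t→((e→e)→(t→e))).
For [glim wug] to have type (t→((e→e)→(t→e))) with wug of type t, glim must be the function: glim : (t→(t→((e→e)→(t→e)))).

(t→(t→((e→e)→(t→e))))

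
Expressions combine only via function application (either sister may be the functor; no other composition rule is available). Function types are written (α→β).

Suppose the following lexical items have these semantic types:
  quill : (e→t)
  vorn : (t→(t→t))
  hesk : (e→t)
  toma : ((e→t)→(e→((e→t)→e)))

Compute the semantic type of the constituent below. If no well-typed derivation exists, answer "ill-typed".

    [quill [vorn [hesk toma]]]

[hesk toma] — toma of type ((e→t)→(e→((e→t)→e))) combines with hesk of type (e→t): type (e→((e→t)→e)).
[vorn [hesk toma]]: (t→(t→t)) and (e→((e→t)→e)) cannot combine by function application — type clash.

ill-typed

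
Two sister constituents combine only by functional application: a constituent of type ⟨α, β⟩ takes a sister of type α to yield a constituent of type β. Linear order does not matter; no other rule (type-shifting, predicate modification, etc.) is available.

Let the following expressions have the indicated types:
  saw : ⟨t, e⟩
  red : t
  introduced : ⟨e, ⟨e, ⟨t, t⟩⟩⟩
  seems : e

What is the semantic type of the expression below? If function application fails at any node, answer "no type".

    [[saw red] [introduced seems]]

⟨t, t⟩

[saw red]: ⟨t, e⟩ applied to t yields e.
[introduced seems]: ⟨e, ⟨e, ⟨t, t⟩⟩⟩ applied to e yields ⟨e, ⟨t, t⟩⟩.
[[saw red] [introduced seems]]: ⟨e, ⟨t, t⟩⟩ applied to e yields ⟨t, t⟩.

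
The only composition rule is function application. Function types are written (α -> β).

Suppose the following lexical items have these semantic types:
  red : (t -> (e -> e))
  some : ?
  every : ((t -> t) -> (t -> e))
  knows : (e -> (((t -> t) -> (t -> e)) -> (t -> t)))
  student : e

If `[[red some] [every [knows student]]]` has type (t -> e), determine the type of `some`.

At [[red some] [every [knows student]]] (required: (t -> e)): [every [knows student]] is (t -> t), which is not a function with range (t -> e); hence [red some] is the functor — type ((t -> t) -> (t -> e)).
At [red some] (required: ((t -> t) -> (t -> e))): red is (t -> (e -> e)), which is not a function with range ((t -> t) -> (t -> e)); hence some is the functor — type ((t -> (e -> e)) -> ((t -> t) -> (t -> e))).

((t -> (e -> e)) -> ((t -> t) -> (t -> e)))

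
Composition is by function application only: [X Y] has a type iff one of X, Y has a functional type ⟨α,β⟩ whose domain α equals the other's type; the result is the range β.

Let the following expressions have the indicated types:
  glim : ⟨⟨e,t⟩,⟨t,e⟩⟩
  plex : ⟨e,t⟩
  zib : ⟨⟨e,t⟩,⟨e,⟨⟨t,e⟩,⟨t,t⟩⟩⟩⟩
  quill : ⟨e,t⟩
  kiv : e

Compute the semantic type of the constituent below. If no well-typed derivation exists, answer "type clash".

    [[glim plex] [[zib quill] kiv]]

[glim plex]: ⟨⟨e,t⟩,⟨t,e⟩⟩ applied to ⟨e,t⟩ yields ⟨t,e⟩.
[zib quill]: ⟨⟨e,t⟩,⟨e,⟨⟨t,e⟩,⟨t,t⟩⟩⟩⟩ applied to ⟨e,t⟩ yields ⟨e,⟨⟨t,e⟩,⟨t,t⟩⟩⟩.
[[zib quill] kiv]: ⟨e,⟨⟨t,e⟩,⟨t,t⟩⟩⟩ applied to e yields ⟨⟨t,e⟩,⟨t,t⟩⟩.
[[glim plex] [[zib quill] kiv]]: ⟨⟨t,e⟩,⟨t,t⟩⟩ applied to ⟨t,e⟩ yields ⟨t,t⟩.

⟨t,t⟩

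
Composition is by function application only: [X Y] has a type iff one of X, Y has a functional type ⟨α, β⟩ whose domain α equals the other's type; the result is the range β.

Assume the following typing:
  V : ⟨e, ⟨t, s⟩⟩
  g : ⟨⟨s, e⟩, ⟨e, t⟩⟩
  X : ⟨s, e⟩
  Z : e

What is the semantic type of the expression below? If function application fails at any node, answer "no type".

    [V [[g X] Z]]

[g X]: ⟨⟨s, e⟩, ⟨e, t⟩⟩ applied to ⟨s, e⟩ yields ⟨e, t⟩.
[[g X] Z]: ⟨e, t⟩ applied to e yields t.
[V [[g X] Z]]: ⟨e, ⟨t, s⟩⟩ and t cannot combine by function application — type clash.

no type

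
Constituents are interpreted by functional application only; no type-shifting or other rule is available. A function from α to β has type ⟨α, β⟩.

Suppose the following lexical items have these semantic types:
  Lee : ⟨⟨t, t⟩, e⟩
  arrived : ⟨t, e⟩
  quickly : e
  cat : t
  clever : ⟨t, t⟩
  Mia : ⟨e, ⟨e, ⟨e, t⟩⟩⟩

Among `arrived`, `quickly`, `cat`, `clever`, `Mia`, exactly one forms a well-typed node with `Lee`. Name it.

clever

arrived : ⟨t, e⟩ — no; Lee wants ⟨t, t⟩, and arrived wants t.
quickly : e — no; Lee wants ⟨t, t⟩, and quickly wants nothing (atomic).
cat : t — no; Lee wants ⟨t, t⟩, and cat wants nothing (atomic).
clever — combines: Lee : ⟨⟨t, t⟩, e⟩ takes clever : ⟨t, t⟩ as argument, giving e.
Mia : ⟨e, ⟨e, ⟨e, t⟩⟩⟩ — no; Lee wants ⟨t, t⟩, and Mia wants e.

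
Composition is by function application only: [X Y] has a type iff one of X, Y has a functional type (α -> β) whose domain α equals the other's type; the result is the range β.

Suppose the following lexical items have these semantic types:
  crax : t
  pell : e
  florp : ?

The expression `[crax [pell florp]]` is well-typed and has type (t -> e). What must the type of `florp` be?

At [crax [pell florp]] (required: (t -> e)): crax is t, which is not a function with range (t -> e); hence [pell florp] is the functor — type (t -> (t -> e)).
At [pell florp] (required: (t -> (t -> e))): pell is e, which is not a function with range (t -> (t -> e)); hence florp is the functor — type (e -> (t -> (t -> e))).

(e -> (t -> (t -> e)))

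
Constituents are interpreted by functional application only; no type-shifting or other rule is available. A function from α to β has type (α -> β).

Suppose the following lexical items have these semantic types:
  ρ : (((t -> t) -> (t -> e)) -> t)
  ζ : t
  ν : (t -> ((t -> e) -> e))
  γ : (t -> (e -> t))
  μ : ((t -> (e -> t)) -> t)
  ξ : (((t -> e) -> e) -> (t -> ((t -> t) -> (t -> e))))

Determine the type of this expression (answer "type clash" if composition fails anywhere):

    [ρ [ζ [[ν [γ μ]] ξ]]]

[γ μ]: μ is ((t -> (e -> t)) -> t), γ is (t -> (e -> t)); result t.
[ν [γ μ]]: ν is (t -> ((t -> e) -> e)), [γ μ] is t; result ((t -> e) -> e).
[[ν [γ μ]] ξ]: ξ is (((t -> e) -> e) -> (t -> ((t -> t) -> (t -> e)))), [ν [γ μ]] is ((t -> e) -> e); result (t -> ((t -> t) -> (t -> e))).
[ζ [[ν [γ μ]] ξ]]: [[ν [γ μ]] ξ] is (t -> ((t -> t) -> (t -> e))), ζ is t; result ((t -> t) -> (t -> e)).
[ρ [ζ [[ν [γ μ]] ξ]]]: ρ is (((t -> t) -> (t -> e)) -> t), [ζ [[ν [γ μ]] ξ]] is ((t -> t) -> (t -> e)); result t.

t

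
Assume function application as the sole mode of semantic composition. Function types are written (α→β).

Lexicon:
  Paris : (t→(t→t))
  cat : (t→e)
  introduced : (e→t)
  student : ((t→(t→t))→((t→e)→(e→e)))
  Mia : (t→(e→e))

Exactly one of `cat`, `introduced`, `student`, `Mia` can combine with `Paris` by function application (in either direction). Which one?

cat : (t→e) — no; Paris wants t, and cat wants t.
introduced : (e→t) — no; Paris wants t, and introduced wants e.
student — combines: student : ((t→(t→t))→((t→e)→(e→e))) takes Paris : (t→(t→t)) as argument, giving ((t→e)→(e→e)).
Mia : (t→(e→e)) — no; Paris wants t, and Mia wants t.

student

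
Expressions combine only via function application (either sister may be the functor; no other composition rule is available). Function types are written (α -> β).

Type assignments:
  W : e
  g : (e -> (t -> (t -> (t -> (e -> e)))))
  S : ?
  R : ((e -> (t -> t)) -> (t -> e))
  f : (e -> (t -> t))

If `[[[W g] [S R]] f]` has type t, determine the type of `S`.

(((e -> (t -> t)) -> (t -> e)) -> ((t -> (t -> (t -> (e -> e)))) -> ((e -> (t -> t)) -> t)))

[[[W g] [S R]] f] must have type t. The sister f has type (e -> (t -> t)); that is not a function onto t, so [[W g] [S R]] must be the functor, of type ((e -> (t -> t)) -> t).
[[W g] [S R]] must have type ((e -> (t -> t)) -> t). The sister [W g] has type (t -> (t -> (t -> (e -> e)))); that is not a function onto ((e -> (t -> t)) -> t), so [S R] must be the functor, of type ((t -> (t -> (t -> (e -> e)))) -> ((e -> (t -> t)) -> t)).
[S R] must have type ((t -> (t -> (t -> (e -> e)))) -> ((e -> (t -> t)) -> t)). The sister R has type ((e -> (t -> t)) -> (t -> e)); that is not a function onto ((t -> (t -> (t -> (e -> e)))) -> ((e -> (t -> t)) -> t)), so S must be the functor, of type (((e -> (t -> t)) -> (t -> e)) -> ((t -> (t -> (t -> (e -> e)))) -> ((e -> (t -> t)) -> t))).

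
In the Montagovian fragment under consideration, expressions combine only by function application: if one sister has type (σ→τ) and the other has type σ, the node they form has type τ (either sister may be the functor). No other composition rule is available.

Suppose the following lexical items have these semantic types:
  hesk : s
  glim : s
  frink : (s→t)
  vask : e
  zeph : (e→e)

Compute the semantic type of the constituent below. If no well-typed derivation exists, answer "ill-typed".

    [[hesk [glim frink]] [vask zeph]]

[glim frink] — frink of type (s→t) combines with glim of type s: type t.
[hesk [glim frink]]: s and t cannot combine by function application — type clash.

ill-typed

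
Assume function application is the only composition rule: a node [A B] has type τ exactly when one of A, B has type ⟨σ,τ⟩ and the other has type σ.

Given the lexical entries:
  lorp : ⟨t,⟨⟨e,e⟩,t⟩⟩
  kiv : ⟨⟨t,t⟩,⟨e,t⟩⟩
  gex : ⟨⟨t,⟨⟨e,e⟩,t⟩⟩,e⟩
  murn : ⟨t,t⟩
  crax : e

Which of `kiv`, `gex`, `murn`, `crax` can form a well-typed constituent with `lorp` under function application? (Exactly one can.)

kiv : ⟨⟨t,t⟩,⟨e,t⟩⟩ — neither side's domain matches the other.
gex — combines: gex : ⟨⟨t,⟨⟨e,e⟩,t⟩⟩,e⟩ takes lorp : ⟨t,⟨⟨e,e⟩,t⟩⟩ as argument, giving e.
murn : ⟨t,t⟩ — neither side's domain matches the other.
crax : e — neither side's domain matches the other.

gex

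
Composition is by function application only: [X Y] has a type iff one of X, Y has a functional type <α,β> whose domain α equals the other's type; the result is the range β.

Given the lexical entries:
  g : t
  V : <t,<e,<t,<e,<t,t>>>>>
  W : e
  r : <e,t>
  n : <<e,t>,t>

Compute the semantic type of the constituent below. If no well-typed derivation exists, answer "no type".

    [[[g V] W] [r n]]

<e,<t,t>>

[g V] — V of type <t,<e,<t,<e,<t,t>>>>> combines with g of type t: type <e,<t,<e,<t,t>>>>.
[[g V] W] — [g V] of type <e,<t,<e,<t,t>>>> combines with W of type e: type <t,<e,<t,t>>>.
[r n] — n of type <<e,t>,t> combines with r of type <e,t>: type t.
[[[g V] W] [r n]] — [[g V] W] of type <t,<e,<t,t>>> combines with [r n] of type t: type <e,<t,t>>.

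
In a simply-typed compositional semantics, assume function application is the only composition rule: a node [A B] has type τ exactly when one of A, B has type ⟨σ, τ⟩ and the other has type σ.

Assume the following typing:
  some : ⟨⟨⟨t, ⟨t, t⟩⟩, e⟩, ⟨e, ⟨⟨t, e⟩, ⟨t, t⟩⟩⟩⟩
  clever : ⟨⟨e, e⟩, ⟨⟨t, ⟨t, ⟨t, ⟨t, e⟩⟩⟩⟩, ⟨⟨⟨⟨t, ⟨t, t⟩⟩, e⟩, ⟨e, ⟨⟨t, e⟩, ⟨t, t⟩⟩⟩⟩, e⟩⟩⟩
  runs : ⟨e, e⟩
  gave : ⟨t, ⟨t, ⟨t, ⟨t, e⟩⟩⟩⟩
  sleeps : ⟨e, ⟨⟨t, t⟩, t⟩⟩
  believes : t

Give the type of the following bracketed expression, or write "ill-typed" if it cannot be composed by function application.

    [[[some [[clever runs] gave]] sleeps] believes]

[clever runs] — clever of type ⟨⟨e, e⟩, ⟨⟨t, ⟨t, ⟨t, ⟨t, e⟩⟩⟩⟩, ⟨⟨⟨⟨t, ⟨t, t⟩⟩, e⟩, ⟨e, ⟨⟨t, e⟩, ⟨t, t⟩⟩⟩⟩, e⟩⟩⟩ combines with runs of type ⟨e, e⟩: type ⟨⟨t, ⟨t, ⟨t, ⟨t, e⟩⟩⟩⟩, ⟨⟨⟨⟨t, ⟨t, t⟩⟩, e⟩, ⟨e, ⟨⟨t, e⟩, ⟨t, t⟩⟩⟩⟩, e⟩⟩.
[[clever runs] gave] — [clever runs] of type ⟨⟨t, ⟨t, ⟨t, ⟨t, e⟩⟩⟩⟩, ⟨⟨⟨⟨t, ⟨t, t⟩⟩, e⟩, ⟨e, ⟨⟨t, e⟩, ⟨t, t⟩⟩⟩⟩, e⟩⟩ combines with gave of type ⟨t, ⟨t, ⟨t, ⟨t, e⟩⟩⟩⟩: type ⟨⟨⟨⟨t, ⟨t, t⟩⟩, e⟩, ⟨e, ⟨⟨t, e⟩, ⟨t, t⟩⟩⟩⟩, e⟩.
[some [[clever runs] gave]] — [[clever runs] gave] of type ⟨⟨⟨⟨t, ⟨t, t⟩⟩, e⟩, ⟨e, ⟨⟨t, e⟩, ⟨t, t⟩⟩⟩⟩, e⟩ combines with some of type ⟨⟨⟨t, ⟨t, t⟩⟩, e⟩, ⟨e, ⟨⟨t, e⟩, ⟨t, t⟩⟩⟩⟩: type e.
[[some [[clever runs] gave]] sleeps] — sleeps of type ⟨e, ⟨⟨t, t⟩, t⟩⟩ combines with [some [[clever runs] gave]] of type e: type ⟨⟨t, t⟩, t⟩.
[[[some [[clever runs] gave]] sleeps] believes]: ⟨⟨t, t⟩, t⟩ and t cannot combine by function application — type clash.

ill-typed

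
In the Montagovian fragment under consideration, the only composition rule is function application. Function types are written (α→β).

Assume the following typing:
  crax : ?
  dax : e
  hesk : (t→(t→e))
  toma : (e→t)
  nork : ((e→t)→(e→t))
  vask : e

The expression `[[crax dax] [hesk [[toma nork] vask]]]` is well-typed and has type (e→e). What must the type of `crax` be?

(e→((t→e)→(e→e)))

[[crax dax] [hesk [[toma nork] vask]]] must have type (e→e). The sister [hesk [[toma nork] vask]] has type (t→e); that is not a function onto (e→e), so [crax dax] must be the functor, of type ((t→e)→(e→e)).
[crax dax] must have type ((t→e)→(e→e)). The sister dax has type e; that is not a function onto ((t→e)→(e→e)), so crax must be the functor, of type (e→((t→e)→(e→e))).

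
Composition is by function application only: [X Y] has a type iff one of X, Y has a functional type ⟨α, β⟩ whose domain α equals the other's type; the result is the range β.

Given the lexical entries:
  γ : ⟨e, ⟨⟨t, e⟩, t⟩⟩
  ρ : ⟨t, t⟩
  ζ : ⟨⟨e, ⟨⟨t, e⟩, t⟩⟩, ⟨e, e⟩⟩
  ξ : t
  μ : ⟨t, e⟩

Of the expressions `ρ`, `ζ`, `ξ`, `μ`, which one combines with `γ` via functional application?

ρ : ⟨t, t⟩ — does not combine with γ.
ζ — combines: ζ : ⟨⟨e, ⟨⟨t, e⟩, t⟩⟩, ⟨e, e⟩⟩ takes γ : ⟨e, ⟨⟨t, e⟩, t⟩⟩ as argument, giving ⟨e, e⟩.
ξ : t — does not combine with γ.
μ : ⟨t, e⟩ — does not combine with γ.

ζ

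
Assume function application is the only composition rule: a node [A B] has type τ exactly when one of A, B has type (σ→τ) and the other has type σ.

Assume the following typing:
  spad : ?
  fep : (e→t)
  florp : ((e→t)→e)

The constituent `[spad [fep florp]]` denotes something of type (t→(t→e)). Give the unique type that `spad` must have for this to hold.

[spad [fep florp]] is required to be (t→(t→e)). [fep florp] : e cannot yield (t→(t→e)) as functor, so spad : (e→(t→(t→e))).

(e→(t→(t→e)))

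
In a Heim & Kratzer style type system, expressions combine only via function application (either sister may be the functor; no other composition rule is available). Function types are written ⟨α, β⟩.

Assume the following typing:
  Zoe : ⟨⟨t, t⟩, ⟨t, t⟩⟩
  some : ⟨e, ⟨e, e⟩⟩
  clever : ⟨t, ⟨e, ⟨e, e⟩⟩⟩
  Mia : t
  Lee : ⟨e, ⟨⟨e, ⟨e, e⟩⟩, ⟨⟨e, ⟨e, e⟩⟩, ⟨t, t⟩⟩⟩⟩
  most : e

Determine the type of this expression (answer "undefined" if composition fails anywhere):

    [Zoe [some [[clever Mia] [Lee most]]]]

[clever Mia] — clever of type ⟨t, ⟨e, ⟨e, e⟩⟩⟩ combines with Mia of type t: type ⟨e, ⟨e, e⟩⟩.
[Lee most] — Lee of type ⟨e, ⟨⟨e, ⟨e, e⟩⟩, ⟨⟨e, ⟨e, e⟩⟩, ⟨t, t⟩⟩⟩⟩ combines with most of type e: type ⟨⟨e, ⟨e, e⟩⟩, ⟨⟨e, ⟨e, e⟩⟩, ⟨t, t⟩⟩⟩.
[[clever Mia] [Lee most]] — [Lee most] of type ⟨⟨e, ⟨e, e⟩⟩, ⟨⟨e, ⟨e, e⟩⟩, ⟨t, t⟩⟩⟩ combines with [clever Mia] of type ⟨e, ⟨e, e⟩⟩: type ⟨⟨e, ⟨e, e⟩⟩, ⟨t, t⟩⟩.
[some [[clever Mia] [Lee most]]] — [[clever Mia] [Lee most]] of type ⟨⟨e, ⟨e, e⟩⟩, ⟨t, t⟩⟩ combines with some of type ⟨e, ⟨e, e⟩⟩: type ⟨t, t⟩.
[Zoe [some [[clever Mia] [Lee most]]]] — Zoe of type ⟨⟨t, t⟩, ⟨t, t⟩⟩ combines with [some [[clever Mia] [Lee most]]] of type ⟨t, t⟩: type ⟨t, t⟩.

⟨t, t⟩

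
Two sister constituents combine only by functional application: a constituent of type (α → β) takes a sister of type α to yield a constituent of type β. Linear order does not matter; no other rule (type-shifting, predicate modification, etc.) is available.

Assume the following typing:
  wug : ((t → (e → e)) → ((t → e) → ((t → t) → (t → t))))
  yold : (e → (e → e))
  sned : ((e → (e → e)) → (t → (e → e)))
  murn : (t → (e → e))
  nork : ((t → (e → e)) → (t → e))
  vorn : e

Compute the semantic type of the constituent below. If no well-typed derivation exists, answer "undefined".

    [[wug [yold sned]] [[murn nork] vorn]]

[yold sned] — sned of type ((e → (e → e)) → (t → (e → e))) combines with yold of type (e → (e → e)): type (t → (e → e)).
[wug [yold sned]] — wug of type ((t → (e → e)) → ((t → e) → ((t → t) → (t → t)))) combines with [yold sned] of type (t → (e → e)): type ((t → e) → ((t → t) → (t → t))).
[murn nork] — nork of type ((t → (e → e)) → (t → e)) combines with murn of type (t → (e → e)): type (t → e).
At [[murn nork] vorn]: neither (t → e) nor e can take the other as argument; the node is ill-typed.

undefined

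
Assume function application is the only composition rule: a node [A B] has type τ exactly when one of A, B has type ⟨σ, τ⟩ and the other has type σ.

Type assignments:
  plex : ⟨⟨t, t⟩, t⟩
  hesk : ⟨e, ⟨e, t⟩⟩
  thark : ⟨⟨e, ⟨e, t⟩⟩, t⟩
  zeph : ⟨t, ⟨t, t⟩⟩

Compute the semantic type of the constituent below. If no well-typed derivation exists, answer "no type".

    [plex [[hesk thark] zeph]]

[hesk thark] — thark of type ⟨⟨e, ⟨e, t⟩⟩, t⟩ combines with hesk of type ⟨e, ⟨e, t⟩⟩: type t.
[[hesk thark] zeph] — zeph of type ⟨t, ⟨t, t⟩⟩ combines with [hesk thark] of type t: type ⟨t, t⟩.
[plex [[hesk thark] zeph]] — plex of type ⟨⟨t, t⟩, t⟩ combines with [[hesk thark] zeph] of type ⟨t, t⟩: type t.

t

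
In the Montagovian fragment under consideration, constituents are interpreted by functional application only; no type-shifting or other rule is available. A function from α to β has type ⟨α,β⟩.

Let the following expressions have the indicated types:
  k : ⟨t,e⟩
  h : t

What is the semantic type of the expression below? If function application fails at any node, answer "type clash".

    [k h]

e

At [k h], k : ⟨t,e⟩ takes h : t, giving e.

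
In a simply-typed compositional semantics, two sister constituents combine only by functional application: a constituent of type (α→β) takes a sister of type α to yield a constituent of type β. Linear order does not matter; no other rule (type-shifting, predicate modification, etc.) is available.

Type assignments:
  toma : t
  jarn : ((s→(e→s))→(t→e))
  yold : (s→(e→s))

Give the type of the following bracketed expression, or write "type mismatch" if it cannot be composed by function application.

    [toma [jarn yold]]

e

[jarn yold] — jarn of type ((s→(e→s))→(t→e)) combines with yold of type (s→(e→s)): type (t→e).
[toma [jarn yold]] — [jarn yold] of type (t→e) combines with toma of type t: type e.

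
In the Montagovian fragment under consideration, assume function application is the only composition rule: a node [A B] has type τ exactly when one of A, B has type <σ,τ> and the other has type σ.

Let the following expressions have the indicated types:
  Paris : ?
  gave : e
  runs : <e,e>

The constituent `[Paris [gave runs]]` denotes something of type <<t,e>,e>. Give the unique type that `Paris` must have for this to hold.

<e,<<t,e>,e>>

[Paris [gave runs]] is required to be <<t,e>,e>. [gave runs] : e cannot yield <<t,e>,e> as functor, so Paris : <e,<<t,e>,e>>.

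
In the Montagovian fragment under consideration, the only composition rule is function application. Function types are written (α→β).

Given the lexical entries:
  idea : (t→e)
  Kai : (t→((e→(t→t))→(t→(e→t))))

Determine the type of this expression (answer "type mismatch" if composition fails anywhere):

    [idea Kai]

type mismatch

At [idea Kai]: neither (t→e) nor (t→((e→(t→t))→(t→(e→t)))) can take the other as argument; the node is ill-typed.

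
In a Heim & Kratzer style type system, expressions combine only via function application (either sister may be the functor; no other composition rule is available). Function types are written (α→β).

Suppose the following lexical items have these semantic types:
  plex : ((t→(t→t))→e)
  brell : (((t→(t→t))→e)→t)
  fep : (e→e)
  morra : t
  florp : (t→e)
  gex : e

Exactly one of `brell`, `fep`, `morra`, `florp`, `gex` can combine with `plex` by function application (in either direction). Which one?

brell — combines: brell : (((t→(t→t))→e)→t) takes plex : ((t→(t→t))→e) as argument, giving t.
fep : (e→e) — neither side's domain matches the other.
morra : t — neither side's domain matches the other.
florp : (t→e) — neither side's domain matches the other.
gex : e — neither side's domain matches the other.

brell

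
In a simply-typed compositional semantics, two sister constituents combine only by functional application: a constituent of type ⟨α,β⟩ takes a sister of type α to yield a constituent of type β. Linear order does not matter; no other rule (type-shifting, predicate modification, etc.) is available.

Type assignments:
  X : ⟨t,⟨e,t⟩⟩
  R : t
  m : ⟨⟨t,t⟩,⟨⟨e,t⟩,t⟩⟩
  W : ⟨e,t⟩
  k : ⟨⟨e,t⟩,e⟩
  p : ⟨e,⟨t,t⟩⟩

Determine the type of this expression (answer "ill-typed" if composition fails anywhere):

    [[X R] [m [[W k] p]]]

t

At [X R], X : ⟨t,⟨e,t⟩⟩ takes R : t, giving ⟨e,t⟩.
At [W k], k : ⟨⟨e,t⟩,e⟩ takes W : ⟨e,t⟩, giving e.
At [[W k] p], p : ⟨e,⟨t,t⟩⟩ takes [W k] : e, giving ⟨t,t⟩.
At [m [[W k] p]], m : ⟨⟨t,t⟩,⟨⟨e,t⟩,t⟩⟩ takes [[W k] p] : ⟨t,t⟩, giving ⟨⟨e,t⟩,t⟩.
At [[X R] [m [[W k] p]]], [m [[W k] p]] : ⟨⟨e,t⟩,t⟩ takes [X R] : ⟨e,t⟩, giving t.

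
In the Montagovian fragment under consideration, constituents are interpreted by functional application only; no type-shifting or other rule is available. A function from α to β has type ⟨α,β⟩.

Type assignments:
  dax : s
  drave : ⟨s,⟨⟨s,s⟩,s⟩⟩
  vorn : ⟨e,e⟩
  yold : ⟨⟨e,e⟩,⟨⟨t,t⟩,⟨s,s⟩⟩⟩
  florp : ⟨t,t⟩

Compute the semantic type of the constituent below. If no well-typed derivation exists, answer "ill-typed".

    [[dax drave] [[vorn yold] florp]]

[dax drave]: functor drave : ⟨s,⟨⟨s,s⟩,s⟩⟩, argument dax : s; result ⟨⟨s,s⟩,s⟩.
[vorn yold]: functor yold : ⟨⟨e,e⟩,⟨⟨t,t⟩,⟨s,s⟩⟩⟩, argument vorn : ⟨e,e⟩; result ⟨⟨t,t⟩,⟨s,s⟩⟩.
[[vorn yold] florp]: functor [vorn yold] : ⟨⟨t,t⟩,⟨s,s⟩⟩, argument florp : ⟨t,t⟩; result ⟨s,s⟩.
[[dax drave] [[vorn yold] florp]]: functor [dax drave] : ⟨⟨s,s⟩,s⟩, argument [[vorn yold] florp] : ⟨s,s⟩; result s.

s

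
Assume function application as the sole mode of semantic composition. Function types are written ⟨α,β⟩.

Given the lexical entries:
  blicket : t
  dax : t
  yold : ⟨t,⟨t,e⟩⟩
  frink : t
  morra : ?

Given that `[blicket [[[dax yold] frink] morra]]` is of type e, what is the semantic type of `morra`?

⟨e,⟨t,e⟩⟩

At [blicket [[[dax yold] frink] morra]] (required: e): blicket is t, which is not a function with range e; hence [[[dax yold] frink] morra] is the functor — type ⟨t,e⟩.
At [[[dax yold] frink] morra] (required: ⟨t,e⟩): [[dax yold] frink] is e, which is not a function with range ⟨t,e⟩; hence morra is the functor — type ⟨e,⟨t,e⟩⟩.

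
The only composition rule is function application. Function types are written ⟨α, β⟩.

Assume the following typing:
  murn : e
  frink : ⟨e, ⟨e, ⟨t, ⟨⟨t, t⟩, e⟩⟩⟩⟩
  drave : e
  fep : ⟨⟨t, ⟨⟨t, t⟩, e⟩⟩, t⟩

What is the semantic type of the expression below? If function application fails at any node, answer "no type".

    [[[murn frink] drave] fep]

[murn frink] — frink of type ⟨e, ⟨e, ⟨t, ⟨⟨t, t⟩, e⟩⟩⟩⟩ combines with murn of type e: type ⟨e, ⟨t, ⟨⟨t, t⟩, e⟩⟩⟩.
[[murn frink] drave] — [murn frink] of type ⟨e, ⟨t, ⟨⟨t, t⟩, e⟩⟩⟩ combines with drave of type e: type ⟨t, ⟨⟨t, t⟩, e⟩⟩.
[[[murn frink] drave] fep] — fep of type ⟨⟨t, ⟨⟨t, t⟩, e⟩⟩, t⟩ combines with [[murn frink] drave] of type ⟨t, ⟨⟨t, t⟩, e⟩⟩: type t.

t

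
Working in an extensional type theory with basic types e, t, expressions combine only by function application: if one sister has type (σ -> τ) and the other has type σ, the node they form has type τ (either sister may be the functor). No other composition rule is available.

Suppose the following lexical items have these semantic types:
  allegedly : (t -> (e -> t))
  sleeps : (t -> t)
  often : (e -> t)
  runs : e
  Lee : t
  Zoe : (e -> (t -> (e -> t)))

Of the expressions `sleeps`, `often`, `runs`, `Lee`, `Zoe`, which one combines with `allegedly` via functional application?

sleeps : (t -> t) — no; allegedly wants t, and sleeps wants t.
often : (e -> t) — no; allegedly wants t, and often wants e.
runs : e — no; allegedly wants t, and runs wants nothing (atomic).
Lee — combines: allegedly : (t -> (e -> t)) takes Lee : t as argument, giving (e -> t).
Zoe : (e -> (t -> (e -> t))) — no; allegedly wants t, and Zoe wants e.

Lee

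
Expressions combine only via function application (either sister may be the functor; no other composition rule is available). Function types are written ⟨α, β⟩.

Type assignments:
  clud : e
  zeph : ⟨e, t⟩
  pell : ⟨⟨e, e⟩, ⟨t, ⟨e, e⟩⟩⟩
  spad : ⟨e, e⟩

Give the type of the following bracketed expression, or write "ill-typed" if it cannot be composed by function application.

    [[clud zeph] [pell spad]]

At [clud zeph], zeph : ⟨e, t⟩ takes clud : e, giving t.
At [pell spad], pell : ⟨⟨e, e⟩, ⟨t, ⟨e, e⟩⟩⟩ takes spad : ⟨e, e⟩, giving ⟨t, ⟨e, e⟩⟩.
At [[clud zeph] [pell spad]], [pell spad] : ⟨t, ⟨e, e⟩⟩ takes [clud zeph] : t, giving ⟨e, e⟩.

⟨e, e⟩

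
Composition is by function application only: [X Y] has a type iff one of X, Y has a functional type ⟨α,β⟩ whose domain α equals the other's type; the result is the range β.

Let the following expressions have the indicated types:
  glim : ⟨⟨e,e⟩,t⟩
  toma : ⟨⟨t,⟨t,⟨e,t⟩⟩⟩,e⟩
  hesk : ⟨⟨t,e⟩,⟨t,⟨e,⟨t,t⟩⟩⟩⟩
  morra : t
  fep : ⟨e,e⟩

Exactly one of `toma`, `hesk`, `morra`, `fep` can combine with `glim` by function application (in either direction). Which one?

toma : ⟨⟨t,⟨t,⟨e,t⟩⟩⟩,e⟩ — no; glim wants ⟨e,e⟩, and toma wants ⟨t,⟨t,⟨e,t⟩⟩⟩.
hesk : ⟨⟨t,e⟩,⟨t,⟨e,⟨t,t⟩⟩⟩⟩ — no; glim wants ⟨e,e⟩, and hesk wants ⟨t,e⟩.
morra : t — no; glim wants ⟨e,e⟩, and morra wants nothing (atomic).
fep — combines: glim : ⟨⟨e,e⟩,t⟩ takes fep : ⟨e,e⟩ as argument, giving t.

fep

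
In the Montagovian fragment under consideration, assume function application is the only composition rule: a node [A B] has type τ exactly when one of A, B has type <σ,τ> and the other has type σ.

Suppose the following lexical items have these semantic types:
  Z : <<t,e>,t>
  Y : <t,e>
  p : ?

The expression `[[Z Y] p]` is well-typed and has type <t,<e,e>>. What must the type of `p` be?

At [[Z Y] p] (required: <t,<e,e>>): [Z Y] is t, which is not a function with range <t,<e,e>>; hence p is the functor — type <t,<t,<e,e>>>.

<t,<t,<e,e>>>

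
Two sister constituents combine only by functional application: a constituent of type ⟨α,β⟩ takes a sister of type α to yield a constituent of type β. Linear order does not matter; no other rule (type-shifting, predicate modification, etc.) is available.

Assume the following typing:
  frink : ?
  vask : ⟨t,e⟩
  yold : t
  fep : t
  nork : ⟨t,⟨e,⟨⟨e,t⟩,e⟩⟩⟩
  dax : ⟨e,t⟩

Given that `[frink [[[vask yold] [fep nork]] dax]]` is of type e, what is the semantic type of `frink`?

[frink [[[vask yold] [fep nork]] dax]] is required to be e. [[[vask yold] [fep nork]] dax] : e cannot yield e as functor, so frink : ⟨e,e⟩.

⟨e,e⟩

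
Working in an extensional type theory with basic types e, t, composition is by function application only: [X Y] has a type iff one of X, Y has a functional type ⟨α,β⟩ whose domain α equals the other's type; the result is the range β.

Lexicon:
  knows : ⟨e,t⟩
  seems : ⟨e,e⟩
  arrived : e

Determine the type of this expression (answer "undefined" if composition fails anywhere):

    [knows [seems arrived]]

[seems arrived]: ⟨e,e⟩ applied to e yields e.
[knows [seems arrived]]: ⟨e,t⟩ applied to e yields t.

t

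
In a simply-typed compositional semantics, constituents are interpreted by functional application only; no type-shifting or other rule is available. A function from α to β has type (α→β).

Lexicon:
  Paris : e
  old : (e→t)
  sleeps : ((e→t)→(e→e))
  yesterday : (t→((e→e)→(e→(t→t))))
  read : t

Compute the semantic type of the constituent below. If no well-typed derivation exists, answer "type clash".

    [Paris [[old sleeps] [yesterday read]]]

(t→t)

At [old sleeps], sleeps : ((e→t)→(e→e)) takes old : (e→t), giving (e→e).
At [yesterday read], yesterday : (t→((e→e)→(e→(t→t)))) takes read : t, giving ((e→e)→(e→(t→t))).
At [[old sleeps] [yesterday read]], [yesterday read] : ((e→e)→(e→(t→t))) takes [old sleeps] : (e→e), giving (e→(t→t)).
At [Paris [[old sleeps] [yesterday read]]], [[old sleeps] [yesterday read]] : (e→(t→t)) takes Paris : e, giving (t→t).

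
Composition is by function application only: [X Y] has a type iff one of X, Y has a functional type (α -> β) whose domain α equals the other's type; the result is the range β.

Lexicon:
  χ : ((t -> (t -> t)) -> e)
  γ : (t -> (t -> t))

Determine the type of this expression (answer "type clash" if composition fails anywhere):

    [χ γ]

[χ γ] — χ of type ((t -> (t -> t)) -> e) combines with γ of type (t -> (t -> t)): type e.

e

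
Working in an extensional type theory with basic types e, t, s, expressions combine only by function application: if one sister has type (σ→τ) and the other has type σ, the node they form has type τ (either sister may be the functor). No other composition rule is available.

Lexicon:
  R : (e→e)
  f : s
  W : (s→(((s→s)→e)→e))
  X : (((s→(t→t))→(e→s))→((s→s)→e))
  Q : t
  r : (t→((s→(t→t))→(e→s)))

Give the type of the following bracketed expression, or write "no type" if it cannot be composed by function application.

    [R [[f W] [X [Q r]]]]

e

[f W]: functor W : (s→(((s→s)→e)→e)), argument f : s; result (((s→s)→e)→e).
[Q r]: functor r : (t→((s→(t→t))→(e→s))), argument Q : t; result ((s→(t→t))→(e→s)).
[X [Q r]]: functor X : (((s→(t→t))→(e→s))→((s→s)→e)), argument [Q r] : ((s→(t→t))→(e→s)); result ((s→s)→e).
[[f W] [X [Q r]]]: functor [f W] : (((s→s)→e)→e), argument [X [Q r]] : ((s→s)→e); result e.
[R [[f W] [X [Q r]]]]: functor R : (e→e), argument [[f W] [X [Q r]]] : e; result e.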